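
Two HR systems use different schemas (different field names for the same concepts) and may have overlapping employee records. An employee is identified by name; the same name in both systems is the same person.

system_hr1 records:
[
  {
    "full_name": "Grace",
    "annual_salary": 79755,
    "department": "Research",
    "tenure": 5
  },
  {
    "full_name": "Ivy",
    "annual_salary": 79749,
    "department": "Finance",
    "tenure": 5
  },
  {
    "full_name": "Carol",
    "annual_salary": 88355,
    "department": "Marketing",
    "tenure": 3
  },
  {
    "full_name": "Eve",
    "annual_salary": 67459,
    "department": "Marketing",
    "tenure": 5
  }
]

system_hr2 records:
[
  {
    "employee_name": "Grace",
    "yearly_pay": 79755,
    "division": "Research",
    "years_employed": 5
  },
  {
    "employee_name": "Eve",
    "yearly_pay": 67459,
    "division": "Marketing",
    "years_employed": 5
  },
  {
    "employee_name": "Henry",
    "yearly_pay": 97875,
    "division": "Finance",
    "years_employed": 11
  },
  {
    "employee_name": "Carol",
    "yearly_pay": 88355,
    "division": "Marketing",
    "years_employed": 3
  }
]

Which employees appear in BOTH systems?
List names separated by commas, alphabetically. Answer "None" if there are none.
Carol, Eve, Grace

Schema mapping: "full_name" (system_hr1) = "employee_name" (system_hr2) = employee name

Names in system_hr1: ['Carol', 'Eve', 'Grace', 'Ivy']
Names in system_hr2: ['Carol', 'Eve', 'Grace', 'Henry']

Intersection: ['Carol', 'Eve', 'Grace']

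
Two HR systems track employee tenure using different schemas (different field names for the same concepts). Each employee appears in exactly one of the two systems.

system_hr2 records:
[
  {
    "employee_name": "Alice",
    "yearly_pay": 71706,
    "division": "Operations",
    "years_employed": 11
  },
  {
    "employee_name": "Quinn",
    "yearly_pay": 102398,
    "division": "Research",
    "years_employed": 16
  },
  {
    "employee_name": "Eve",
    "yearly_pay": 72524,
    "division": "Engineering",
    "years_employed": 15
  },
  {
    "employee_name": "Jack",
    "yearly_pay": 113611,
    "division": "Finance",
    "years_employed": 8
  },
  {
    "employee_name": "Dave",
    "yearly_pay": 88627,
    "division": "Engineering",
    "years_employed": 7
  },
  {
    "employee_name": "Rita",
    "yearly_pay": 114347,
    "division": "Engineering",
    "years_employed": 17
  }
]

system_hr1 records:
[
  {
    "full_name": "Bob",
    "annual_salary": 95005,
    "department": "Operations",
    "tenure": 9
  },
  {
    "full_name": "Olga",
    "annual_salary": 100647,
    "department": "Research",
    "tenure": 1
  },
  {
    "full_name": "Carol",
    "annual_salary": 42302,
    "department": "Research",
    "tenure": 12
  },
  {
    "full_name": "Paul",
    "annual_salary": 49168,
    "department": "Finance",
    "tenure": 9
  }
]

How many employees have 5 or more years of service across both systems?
9

Reconcile schemas: "years_employed" (system_hr2) = "tenure" (system_hr1) = years of service

From system_hr2: 6 employees with >= 5 years
From system_hr1: 3 employees with >= 5 years

Total: 6 + 3 = 9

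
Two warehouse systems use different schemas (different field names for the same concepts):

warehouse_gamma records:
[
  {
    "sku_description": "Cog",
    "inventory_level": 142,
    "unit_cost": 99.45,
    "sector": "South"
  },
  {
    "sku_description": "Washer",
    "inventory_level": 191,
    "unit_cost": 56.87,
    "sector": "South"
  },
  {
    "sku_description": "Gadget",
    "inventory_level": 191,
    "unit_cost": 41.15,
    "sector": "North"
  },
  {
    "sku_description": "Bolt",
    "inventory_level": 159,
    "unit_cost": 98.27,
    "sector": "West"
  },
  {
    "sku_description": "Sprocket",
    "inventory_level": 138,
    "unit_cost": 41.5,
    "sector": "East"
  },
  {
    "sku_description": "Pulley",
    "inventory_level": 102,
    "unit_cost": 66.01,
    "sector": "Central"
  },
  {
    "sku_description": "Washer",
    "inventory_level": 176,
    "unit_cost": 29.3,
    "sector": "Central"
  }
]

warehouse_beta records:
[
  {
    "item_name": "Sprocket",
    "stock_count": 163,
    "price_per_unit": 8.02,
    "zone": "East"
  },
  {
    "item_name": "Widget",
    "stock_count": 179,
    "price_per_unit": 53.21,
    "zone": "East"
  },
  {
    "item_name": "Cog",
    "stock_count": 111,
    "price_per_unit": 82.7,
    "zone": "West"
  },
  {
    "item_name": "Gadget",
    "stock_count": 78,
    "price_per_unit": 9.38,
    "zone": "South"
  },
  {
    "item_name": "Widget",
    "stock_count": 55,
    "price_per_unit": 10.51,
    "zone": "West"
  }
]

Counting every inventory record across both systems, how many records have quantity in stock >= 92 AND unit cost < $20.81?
1

Schema mappings:
- "inventory_level" (warehouse_gamma) = "stock_count" (warehouse_beta) = quantity
- "unit_cost" (warehouse_gamma) = "price_per_unit" (warehouse_beta) = unit cost

Records meeting both conditions in warehouse_gamma: 0
Records meeting both conditions in warehouse_beta: 1

Total: 0 + 1 = 1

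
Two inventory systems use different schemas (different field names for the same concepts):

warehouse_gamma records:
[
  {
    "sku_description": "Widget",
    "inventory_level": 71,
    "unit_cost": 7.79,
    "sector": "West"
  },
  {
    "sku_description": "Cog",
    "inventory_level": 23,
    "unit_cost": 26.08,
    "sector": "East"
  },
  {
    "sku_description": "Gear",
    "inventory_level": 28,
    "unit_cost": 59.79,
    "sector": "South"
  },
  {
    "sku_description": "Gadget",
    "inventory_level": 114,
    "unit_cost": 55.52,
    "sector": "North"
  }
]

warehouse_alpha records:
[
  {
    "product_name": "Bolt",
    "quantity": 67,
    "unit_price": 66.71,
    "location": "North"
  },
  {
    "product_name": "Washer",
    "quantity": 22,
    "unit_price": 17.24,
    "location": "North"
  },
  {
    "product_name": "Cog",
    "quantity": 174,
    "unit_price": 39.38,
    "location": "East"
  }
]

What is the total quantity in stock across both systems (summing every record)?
499

To reconcile these schemas, identify the field holding the quantity in stock in each system:
1. In warehouse_gamma it is "inventory_level"
2. In warehouse_alpha it is "quantity"

From warehouse_gamma: 71 + 23 + 28 + 114 = 236
From warehouse_alpha: 67 + 22 + 174 = 263

Total: 236 + 263 = 499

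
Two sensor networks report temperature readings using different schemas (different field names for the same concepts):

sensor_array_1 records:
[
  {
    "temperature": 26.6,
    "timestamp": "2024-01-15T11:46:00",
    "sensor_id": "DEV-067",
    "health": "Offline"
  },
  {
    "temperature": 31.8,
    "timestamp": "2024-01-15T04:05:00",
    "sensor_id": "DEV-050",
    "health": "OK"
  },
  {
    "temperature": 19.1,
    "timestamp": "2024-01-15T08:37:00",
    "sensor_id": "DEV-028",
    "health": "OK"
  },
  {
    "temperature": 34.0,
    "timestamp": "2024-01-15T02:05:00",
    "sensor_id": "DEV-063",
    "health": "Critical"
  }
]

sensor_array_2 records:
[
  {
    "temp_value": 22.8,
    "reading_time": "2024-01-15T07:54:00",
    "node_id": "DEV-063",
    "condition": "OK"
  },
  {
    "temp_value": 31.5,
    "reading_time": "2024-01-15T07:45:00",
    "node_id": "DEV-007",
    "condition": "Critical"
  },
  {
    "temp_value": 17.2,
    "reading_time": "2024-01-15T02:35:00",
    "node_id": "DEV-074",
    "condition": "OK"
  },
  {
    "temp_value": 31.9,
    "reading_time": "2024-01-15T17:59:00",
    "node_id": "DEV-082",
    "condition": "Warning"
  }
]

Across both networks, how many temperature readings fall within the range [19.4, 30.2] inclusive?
2

Schema mapping: "temperature" (sensor_array_1) = "temp_value" (sensor_array_2) = temperature

Readings in [19.4, 30.2] from sensor_array_1: 1
Readings in [19.4, 30.2] from sensor_array_2: 1

Total count: 1 + 1 = 2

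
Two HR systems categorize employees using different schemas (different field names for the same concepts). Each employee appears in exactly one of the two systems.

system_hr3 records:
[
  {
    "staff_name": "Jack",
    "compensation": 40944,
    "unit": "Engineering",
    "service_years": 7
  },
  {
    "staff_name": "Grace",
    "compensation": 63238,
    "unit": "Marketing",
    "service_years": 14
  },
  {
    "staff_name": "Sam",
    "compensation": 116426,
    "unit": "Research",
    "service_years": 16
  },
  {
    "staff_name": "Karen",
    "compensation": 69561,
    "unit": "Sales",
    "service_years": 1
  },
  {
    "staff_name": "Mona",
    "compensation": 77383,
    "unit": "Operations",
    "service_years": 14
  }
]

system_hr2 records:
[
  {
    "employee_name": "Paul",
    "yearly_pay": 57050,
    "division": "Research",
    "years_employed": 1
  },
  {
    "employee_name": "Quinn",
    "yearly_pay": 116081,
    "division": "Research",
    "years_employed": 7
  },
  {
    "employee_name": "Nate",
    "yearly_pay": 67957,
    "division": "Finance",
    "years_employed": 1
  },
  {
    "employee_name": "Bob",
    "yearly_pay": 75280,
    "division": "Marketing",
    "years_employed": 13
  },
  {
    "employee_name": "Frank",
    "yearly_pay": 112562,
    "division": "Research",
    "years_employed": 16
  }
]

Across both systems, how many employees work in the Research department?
4

Schema mapping: "unit" (system_hr3) = "division" (system_hr2) = department

Research employees in system_hr3: 1
Research employees in system_hr2: 3

Total in Research: 1 + 3 = 4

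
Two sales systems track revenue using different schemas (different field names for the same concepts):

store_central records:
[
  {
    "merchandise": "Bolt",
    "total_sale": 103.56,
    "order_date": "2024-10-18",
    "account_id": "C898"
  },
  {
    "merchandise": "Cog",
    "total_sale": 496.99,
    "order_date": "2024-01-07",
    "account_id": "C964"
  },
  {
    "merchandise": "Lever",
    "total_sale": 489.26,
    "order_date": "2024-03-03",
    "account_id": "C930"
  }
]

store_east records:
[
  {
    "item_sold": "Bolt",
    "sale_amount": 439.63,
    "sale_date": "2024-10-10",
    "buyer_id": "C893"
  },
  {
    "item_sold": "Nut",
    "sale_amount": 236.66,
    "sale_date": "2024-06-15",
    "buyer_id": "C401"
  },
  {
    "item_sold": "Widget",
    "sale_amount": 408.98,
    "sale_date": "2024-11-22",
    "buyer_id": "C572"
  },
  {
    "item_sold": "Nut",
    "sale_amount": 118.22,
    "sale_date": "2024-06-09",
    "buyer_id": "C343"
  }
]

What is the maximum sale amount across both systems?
496.99

Reconcile: "total_sale" (store_central) = "sale_amount" (store_east) = sale amount

Maximum in store_central: 496.99
Maximum in store_east: 439.63

Overall maximum: max(496.99, 439.63) = 496.99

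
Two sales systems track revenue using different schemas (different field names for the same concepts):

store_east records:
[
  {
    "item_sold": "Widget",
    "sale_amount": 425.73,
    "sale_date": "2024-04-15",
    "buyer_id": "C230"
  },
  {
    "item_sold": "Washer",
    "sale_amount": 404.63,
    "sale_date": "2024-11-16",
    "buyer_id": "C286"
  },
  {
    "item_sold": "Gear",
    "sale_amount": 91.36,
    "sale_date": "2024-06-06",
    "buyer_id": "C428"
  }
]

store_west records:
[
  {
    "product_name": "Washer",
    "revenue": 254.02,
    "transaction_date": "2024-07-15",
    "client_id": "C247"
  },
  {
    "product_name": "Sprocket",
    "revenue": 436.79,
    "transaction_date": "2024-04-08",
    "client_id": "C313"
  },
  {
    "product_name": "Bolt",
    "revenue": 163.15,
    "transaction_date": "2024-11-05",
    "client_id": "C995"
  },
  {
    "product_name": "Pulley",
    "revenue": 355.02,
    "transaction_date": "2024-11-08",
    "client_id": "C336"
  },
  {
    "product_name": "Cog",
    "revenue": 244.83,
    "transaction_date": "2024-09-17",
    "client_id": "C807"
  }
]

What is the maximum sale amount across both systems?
436.79

Reconcile: "sale_amount" (store_east) = "revenue" (store_west) = sale amount

Maximum in store_east: 425.73
Maximum in store_west: 436.79

Overall maximum: max(425.73, 436.79) = 436.79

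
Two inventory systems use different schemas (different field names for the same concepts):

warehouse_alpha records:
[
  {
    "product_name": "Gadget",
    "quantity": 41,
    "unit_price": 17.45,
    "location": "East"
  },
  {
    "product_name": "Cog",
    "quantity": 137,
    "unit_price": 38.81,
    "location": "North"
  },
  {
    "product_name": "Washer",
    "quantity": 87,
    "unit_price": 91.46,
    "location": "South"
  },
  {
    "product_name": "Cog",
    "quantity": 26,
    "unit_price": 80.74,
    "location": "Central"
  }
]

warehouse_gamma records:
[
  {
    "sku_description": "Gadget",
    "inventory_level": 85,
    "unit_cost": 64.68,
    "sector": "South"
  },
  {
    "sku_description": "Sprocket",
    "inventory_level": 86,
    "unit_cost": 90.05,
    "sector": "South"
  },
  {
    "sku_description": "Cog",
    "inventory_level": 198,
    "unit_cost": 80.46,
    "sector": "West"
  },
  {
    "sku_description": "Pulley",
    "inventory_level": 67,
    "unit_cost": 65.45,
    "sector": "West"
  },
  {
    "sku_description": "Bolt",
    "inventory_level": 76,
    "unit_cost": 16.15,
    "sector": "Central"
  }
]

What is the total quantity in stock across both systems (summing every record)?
803

To reconcile these schemas, identify the field holding the quantity in stock in each system:
1. In warehouse_alpha it is "quantity"
2. In warehouse_gamma it is "inventory_level"

From warehouse_alpha: 41 + 137 + 87 + 26 = 291
From warehouse_gamma: 85 + 86 + 198 + 67 + 76 = 512

Total: 291 + 512 = 803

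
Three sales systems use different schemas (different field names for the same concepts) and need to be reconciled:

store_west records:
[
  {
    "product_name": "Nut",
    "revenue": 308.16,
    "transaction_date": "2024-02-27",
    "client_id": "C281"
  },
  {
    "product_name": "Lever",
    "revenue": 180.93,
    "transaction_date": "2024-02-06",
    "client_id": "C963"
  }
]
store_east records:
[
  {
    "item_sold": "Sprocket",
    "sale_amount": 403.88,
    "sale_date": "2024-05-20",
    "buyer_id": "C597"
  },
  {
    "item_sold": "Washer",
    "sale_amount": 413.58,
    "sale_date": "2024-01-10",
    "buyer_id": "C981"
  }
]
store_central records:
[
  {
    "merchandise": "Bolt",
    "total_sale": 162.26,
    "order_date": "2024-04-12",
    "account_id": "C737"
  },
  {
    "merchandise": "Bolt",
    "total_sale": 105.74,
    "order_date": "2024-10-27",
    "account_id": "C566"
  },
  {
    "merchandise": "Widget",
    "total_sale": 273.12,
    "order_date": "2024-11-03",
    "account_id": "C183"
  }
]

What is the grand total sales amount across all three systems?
1847.67

Schema reconciliation - all amount fields map to sale amount:

store_west (revenue): 489.09
store_east (sale_amount): 817.46
store_central (total_sale): 541.12

Grand total: 1847.67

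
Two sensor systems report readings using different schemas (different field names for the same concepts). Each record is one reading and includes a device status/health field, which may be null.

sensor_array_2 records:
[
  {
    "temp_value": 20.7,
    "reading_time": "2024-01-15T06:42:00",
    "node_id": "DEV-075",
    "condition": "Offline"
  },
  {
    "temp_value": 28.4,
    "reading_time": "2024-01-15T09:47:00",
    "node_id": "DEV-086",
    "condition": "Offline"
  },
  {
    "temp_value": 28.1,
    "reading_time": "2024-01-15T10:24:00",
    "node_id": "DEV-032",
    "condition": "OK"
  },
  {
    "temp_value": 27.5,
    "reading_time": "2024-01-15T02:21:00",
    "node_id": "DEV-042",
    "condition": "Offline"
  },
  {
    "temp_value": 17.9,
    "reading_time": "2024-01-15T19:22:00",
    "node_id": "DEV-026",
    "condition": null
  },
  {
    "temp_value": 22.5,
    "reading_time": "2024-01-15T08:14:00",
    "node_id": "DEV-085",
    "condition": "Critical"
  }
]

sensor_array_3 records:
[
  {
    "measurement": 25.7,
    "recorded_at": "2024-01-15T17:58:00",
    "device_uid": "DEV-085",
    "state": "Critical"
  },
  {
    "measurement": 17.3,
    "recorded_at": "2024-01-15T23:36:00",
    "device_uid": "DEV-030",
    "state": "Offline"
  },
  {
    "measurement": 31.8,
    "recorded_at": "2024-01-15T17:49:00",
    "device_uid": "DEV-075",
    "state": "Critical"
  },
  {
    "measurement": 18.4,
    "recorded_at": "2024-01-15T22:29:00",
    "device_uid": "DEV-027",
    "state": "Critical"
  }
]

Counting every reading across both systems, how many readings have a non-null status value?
9

Schema mapping: "condition" (sensor_array_2) = "state" (sensor_array_3) = status

Non-null in sensor_array_2: 5
Non-null in sensor_array_3: 4

Total non-null: 5 + 4 = 9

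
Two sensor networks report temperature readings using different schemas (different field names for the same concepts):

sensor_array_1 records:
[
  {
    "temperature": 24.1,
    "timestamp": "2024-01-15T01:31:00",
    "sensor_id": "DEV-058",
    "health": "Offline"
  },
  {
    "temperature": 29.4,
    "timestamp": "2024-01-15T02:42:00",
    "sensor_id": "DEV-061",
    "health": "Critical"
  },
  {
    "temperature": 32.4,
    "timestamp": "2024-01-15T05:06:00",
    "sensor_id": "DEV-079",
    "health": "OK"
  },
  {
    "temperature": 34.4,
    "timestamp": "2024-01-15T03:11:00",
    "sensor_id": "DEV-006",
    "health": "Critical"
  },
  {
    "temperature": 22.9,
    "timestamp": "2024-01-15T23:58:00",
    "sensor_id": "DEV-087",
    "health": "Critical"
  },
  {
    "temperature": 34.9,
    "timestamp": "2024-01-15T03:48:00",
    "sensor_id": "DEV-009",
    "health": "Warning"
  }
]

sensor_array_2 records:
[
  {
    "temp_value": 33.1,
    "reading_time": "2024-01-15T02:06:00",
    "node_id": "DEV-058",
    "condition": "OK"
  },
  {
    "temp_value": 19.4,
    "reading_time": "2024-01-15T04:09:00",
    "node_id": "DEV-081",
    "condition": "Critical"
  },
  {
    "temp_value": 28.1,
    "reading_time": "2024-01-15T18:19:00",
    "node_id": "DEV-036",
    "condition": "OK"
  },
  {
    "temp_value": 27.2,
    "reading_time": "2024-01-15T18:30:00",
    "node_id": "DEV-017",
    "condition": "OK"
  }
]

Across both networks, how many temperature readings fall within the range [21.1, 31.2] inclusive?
5

Schema mapping: "temperature" (sensor_array_1) = "temp_value" (sensor_array_2) = temperature

Readings in [21.1, 31.2] from sensor_array_1: 3
Readings in [21.1, 31.2] from sensor_array_2: 2

Total count: 3 + 2 = 5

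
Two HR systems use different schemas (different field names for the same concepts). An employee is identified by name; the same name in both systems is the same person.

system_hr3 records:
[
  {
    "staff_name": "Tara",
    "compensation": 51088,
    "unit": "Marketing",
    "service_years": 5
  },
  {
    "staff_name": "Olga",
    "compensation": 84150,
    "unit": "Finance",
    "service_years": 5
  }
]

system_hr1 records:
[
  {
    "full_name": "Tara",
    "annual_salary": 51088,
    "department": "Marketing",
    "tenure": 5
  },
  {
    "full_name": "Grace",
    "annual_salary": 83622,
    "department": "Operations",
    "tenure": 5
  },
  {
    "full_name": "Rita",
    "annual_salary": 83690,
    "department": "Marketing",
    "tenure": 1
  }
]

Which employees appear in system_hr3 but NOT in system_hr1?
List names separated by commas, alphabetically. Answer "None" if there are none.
Olga

Schema mapping: "staff_name" (system_hr3) = "full_name" (system_hr1) = employee name

Names in system_hr3: ['Olga', 'Tara']
Names in system_hr1: ['Grace', 'Rita', 'Tara']

In system_hr3 but not system_hr1: ['Olga']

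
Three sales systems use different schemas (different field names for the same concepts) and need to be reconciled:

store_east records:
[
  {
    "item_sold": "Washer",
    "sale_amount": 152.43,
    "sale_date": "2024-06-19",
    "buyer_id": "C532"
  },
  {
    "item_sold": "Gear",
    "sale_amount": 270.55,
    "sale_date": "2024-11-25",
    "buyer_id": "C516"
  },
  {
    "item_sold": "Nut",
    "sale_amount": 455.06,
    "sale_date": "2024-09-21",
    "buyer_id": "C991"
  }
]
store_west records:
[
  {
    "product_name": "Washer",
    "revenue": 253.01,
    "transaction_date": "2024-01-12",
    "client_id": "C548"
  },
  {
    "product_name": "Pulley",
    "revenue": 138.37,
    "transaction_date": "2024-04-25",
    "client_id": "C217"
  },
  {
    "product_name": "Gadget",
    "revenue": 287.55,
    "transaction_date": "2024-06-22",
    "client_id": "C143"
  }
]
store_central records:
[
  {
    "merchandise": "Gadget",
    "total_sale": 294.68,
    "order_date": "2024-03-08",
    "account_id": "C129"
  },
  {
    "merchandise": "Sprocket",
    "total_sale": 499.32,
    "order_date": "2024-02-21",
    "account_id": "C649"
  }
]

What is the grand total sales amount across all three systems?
2350.97

Schema reconciliation - all amount fields map to sale amount:

store_east (sale_amount): 878.04
store_west (revenue): 678.93
store_central (total_sale): 794.0

Grand total: 2350.97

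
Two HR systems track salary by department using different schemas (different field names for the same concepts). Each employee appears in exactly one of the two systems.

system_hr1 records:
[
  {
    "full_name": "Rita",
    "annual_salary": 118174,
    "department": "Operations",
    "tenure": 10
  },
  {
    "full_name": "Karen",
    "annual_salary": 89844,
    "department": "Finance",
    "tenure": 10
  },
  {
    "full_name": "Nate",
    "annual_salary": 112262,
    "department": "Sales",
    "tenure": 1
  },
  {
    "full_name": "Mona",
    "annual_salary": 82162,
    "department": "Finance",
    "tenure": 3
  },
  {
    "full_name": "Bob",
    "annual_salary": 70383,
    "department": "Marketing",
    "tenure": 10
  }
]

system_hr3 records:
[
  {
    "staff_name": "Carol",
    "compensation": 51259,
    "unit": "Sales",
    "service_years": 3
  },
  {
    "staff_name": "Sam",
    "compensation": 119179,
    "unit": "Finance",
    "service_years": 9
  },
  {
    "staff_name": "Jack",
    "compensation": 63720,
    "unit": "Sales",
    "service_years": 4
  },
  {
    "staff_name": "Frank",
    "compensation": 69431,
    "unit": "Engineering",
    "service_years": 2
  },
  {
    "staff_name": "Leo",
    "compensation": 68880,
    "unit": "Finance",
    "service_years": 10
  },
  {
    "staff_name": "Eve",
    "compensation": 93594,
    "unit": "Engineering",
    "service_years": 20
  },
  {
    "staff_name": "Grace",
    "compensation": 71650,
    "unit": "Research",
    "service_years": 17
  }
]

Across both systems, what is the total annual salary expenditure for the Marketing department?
70383

Schema mappings:
- "department" (system_hr1) = "unit" (system_hr3) = department
- "annual_salary" (system_hr1) = "compensation" (system_hr3) = salary

Marketing salaries from system_hr1: 70383
Marketing salaries from system_hr3: 0

Total: 70383 + 0 = 70383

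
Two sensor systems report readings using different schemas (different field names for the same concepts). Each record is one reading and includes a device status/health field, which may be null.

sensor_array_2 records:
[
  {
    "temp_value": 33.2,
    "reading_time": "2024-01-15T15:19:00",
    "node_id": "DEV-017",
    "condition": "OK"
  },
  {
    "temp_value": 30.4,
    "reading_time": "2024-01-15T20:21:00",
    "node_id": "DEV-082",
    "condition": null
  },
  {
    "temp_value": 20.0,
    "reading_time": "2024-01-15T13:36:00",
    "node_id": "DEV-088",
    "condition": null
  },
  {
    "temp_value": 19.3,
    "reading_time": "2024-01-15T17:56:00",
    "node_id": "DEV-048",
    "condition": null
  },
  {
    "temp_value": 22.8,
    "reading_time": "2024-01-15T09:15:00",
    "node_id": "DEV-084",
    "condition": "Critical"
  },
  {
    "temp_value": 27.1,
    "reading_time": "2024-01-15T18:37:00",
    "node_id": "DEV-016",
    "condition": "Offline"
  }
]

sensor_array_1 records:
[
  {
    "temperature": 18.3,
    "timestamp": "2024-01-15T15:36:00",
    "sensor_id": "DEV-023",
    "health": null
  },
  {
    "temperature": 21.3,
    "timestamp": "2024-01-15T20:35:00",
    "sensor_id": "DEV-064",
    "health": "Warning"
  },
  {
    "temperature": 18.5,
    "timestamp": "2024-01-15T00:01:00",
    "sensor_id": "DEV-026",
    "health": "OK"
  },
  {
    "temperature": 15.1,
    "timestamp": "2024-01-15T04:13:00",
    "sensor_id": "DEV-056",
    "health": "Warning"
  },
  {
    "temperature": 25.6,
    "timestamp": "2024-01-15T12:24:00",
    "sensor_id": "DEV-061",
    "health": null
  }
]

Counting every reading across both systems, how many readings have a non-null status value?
6

Schema mapping: "condition" (sensor_array_2) = "health" (sensor_array_1) = status

Non-null in sensor_array_2: 3
Non-null in sensor_array_1: 3

Total non-null: 3 + 3 = 6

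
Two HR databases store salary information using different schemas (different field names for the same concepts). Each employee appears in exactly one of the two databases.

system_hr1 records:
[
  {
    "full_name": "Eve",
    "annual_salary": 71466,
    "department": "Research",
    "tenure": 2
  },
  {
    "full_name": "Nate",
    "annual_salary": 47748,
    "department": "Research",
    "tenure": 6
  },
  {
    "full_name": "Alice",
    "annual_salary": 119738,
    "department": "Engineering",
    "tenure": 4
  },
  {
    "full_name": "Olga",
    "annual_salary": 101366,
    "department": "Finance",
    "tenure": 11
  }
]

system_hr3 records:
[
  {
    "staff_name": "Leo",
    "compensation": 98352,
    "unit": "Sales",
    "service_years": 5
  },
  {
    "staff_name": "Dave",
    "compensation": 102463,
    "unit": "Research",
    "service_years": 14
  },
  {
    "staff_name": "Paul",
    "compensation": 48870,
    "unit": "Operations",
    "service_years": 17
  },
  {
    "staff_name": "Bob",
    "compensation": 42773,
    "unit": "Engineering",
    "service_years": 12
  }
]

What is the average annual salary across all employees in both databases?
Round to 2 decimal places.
79097.00

Schema mapping: "annual_salary" (system_hr1) = "compensation" (system_hr3) = annual salary

All salaries: [71466, 47748, 119738, 101366, 98352, 102463, 48870, 42773]
Sum: 632776
Count: 8
Average: 632776 / 8 = 79097.00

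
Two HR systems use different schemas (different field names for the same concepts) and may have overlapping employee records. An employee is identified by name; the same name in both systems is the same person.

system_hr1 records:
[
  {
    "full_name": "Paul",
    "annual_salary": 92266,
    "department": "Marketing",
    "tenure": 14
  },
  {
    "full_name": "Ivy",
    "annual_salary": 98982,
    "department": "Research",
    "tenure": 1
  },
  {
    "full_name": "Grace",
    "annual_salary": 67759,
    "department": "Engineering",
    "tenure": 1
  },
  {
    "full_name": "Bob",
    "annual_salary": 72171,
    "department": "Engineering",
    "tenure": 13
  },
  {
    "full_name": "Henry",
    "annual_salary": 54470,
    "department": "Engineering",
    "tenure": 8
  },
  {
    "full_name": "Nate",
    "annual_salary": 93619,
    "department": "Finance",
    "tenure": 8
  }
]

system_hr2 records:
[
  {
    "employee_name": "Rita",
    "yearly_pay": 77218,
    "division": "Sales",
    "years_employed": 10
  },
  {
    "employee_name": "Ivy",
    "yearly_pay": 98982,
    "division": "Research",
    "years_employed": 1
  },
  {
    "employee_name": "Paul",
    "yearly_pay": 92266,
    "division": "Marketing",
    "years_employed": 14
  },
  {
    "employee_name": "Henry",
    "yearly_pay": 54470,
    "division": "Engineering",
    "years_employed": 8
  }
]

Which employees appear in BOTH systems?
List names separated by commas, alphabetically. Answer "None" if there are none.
Henry, Ivy, Paul

Schema mapping: "full_name" (system_hr1) = "employee_name" (system_hr2) = employee name

Names in system_hr1: ['Bob', 'Grace', 'Henry', 'Ivy', 'Nate', 'Paul']
Names in system_hr2: ['Henry', 'Ivy', 'Paul', 'Rita']

Intersection: ['Henry', 'Ivy', 'Paul']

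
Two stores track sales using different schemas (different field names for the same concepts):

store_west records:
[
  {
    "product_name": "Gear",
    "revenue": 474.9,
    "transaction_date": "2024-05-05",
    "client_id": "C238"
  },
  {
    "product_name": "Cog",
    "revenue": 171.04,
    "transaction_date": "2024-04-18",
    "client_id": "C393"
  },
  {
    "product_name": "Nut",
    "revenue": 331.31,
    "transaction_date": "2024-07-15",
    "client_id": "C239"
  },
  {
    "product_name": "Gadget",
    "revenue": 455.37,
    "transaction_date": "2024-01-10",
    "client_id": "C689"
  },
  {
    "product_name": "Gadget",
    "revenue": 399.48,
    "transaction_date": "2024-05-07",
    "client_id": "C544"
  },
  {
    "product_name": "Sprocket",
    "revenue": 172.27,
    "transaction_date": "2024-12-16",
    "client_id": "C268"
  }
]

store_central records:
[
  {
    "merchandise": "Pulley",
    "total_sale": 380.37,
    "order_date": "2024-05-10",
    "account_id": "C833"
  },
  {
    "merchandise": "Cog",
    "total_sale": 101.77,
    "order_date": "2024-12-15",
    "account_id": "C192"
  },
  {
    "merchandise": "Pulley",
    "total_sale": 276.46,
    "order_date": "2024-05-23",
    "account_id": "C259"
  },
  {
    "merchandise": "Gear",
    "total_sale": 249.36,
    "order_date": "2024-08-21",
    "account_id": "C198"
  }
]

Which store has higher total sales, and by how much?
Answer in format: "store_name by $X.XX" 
store_west by $996.41

Schema mapping: "revenue" (store_west) = "total_sale" (store_central) = sale amount

Total for store_west: 2004.37
Total for store_central: 1007.96

Difference: |2004.37 - 1007.96| = 996.41
store_west has higher sales by $996.41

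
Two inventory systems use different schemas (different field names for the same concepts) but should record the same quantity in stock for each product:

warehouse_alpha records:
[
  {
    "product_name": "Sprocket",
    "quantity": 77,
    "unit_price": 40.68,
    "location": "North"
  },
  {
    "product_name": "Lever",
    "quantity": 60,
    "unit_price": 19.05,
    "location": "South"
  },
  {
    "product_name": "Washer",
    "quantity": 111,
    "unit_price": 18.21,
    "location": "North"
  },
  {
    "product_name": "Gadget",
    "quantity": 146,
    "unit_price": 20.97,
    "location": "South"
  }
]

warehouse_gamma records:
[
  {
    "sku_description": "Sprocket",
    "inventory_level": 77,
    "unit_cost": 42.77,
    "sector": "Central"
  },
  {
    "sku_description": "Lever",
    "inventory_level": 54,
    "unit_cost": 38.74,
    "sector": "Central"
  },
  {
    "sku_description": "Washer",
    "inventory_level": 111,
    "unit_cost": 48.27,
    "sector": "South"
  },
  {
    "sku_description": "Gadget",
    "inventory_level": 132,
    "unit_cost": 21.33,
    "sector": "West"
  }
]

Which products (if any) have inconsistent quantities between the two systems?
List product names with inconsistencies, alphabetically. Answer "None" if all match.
Gadget, Lever

Schema mappings:
- "product_name" (warehouse_alpha) = "sku_description" (warehouse_gamma) = product name
- "quantity" (warehouse_alpha) = "inventory_level" (warehouse_gamma) = quantity

Comparison:
  Sprocket: 77 vs 77 - MATCH
  Lever: 60 vs 54 - MISMATCH
  Washer: 111 vs 111 - MATCH
  Gadget: 146 vs 132 - MISMATCH

Products with inconsistencies: Gadget, Lever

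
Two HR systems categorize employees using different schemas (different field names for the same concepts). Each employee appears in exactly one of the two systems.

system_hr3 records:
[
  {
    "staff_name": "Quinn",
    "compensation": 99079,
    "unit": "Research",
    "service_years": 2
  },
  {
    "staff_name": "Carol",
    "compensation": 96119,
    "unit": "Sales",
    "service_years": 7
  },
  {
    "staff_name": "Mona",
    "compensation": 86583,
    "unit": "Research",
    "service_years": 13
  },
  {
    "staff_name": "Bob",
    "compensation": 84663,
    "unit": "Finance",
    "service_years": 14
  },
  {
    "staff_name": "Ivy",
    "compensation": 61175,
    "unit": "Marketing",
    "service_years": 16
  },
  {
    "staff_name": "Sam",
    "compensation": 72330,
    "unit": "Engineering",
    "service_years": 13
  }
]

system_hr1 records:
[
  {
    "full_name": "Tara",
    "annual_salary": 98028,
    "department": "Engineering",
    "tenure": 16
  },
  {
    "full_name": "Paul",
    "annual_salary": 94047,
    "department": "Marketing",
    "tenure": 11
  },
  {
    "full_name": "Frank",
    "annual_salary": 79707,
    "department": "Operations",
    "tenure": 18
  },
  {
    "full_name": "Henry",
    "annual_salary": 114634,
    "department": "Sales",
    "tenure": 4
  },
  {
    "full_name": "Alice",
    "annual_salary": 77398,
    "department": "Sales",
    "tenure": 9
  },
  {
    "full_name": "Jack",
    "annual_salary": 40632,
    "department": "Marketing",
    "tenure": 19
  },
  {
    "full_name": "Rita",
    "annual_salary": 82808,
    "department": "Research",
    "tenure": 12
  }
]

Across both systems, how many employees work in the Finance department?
1

Schema mapping: "unit" (system_hr3) = "department" (system_hr1) = department

Finance employees in system_hr3: 1
Finance employees in system_hr1: 0

Total in Finance: 1 + 0 = 1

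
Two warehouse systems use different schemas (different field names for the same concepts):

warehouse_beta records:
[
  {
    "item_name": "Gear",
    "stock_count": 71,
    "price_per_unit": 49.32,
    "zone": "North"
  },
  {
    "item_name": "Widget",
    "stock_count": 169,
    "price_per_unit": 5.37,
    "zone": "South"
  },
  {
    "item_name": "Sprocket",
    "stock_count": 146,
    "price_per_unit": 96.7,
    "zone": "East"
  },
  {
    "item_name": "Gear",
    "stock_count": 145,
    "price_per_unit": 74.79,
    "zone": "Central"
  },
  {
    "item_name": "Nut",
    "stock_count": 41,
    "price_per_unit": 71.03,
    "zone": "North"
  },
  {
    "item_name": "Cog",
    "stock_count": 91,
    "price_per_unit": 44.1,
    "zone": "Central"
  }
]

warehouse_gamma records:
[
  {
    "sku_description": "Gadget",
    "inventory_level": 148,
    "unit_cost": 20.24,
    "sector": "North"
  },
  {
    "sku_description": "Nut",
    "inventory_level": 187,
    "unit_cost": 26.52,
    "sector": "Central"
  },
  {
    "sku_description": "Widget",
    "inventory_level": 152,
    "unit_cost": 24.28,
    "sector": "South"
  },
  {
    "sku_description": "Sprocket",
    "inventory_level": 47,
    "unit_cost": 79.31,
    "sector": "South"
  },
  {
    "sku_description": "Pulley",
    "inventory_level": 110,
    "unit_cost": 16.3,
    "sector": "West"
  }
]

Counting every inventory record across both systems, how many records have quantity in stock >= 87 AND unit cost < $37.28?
5

Schema mappings:
- "stock_count" (warehouse_beta) = "inventory_level" (warehouse_gamma) = quantity
- "price_per_unit" (warehouse_beta) = "unit_cost" (warehouse_gamma) = unit cost

Records meeting both conditions in warehouse_beta: 1
Records meeting both conditions in warehouse_gamma: 4

Total: 1 + 4 = 5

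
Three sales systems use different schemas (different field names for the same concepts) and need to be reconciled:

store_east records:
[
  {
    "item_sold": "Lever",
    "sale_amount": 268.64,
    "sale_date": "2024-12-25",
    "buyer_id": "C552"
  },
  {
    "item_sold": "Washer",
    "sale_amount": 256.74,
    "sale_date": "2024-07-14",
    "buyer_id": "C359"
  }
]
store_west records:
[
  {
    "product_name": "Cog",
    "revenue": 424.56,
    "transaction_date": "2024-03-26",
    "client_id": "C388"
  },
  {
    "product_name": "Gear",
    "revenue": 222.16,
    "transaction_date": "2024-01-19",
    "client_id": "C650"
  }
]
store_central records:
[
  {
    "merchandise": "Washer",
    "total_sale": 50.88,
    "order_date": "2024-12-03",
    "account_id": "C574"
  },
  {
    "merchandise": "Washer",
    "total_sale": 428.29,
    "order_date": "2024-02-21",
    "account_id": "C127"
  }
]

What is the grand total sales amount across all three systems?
1651.27

Schema reconciliation - all amount fields map to sale amount:

store_east (sale_amount): 525.38
store_west (revenue): 646.72
store_central (total_sale): 479.17

Grand total: 1651.27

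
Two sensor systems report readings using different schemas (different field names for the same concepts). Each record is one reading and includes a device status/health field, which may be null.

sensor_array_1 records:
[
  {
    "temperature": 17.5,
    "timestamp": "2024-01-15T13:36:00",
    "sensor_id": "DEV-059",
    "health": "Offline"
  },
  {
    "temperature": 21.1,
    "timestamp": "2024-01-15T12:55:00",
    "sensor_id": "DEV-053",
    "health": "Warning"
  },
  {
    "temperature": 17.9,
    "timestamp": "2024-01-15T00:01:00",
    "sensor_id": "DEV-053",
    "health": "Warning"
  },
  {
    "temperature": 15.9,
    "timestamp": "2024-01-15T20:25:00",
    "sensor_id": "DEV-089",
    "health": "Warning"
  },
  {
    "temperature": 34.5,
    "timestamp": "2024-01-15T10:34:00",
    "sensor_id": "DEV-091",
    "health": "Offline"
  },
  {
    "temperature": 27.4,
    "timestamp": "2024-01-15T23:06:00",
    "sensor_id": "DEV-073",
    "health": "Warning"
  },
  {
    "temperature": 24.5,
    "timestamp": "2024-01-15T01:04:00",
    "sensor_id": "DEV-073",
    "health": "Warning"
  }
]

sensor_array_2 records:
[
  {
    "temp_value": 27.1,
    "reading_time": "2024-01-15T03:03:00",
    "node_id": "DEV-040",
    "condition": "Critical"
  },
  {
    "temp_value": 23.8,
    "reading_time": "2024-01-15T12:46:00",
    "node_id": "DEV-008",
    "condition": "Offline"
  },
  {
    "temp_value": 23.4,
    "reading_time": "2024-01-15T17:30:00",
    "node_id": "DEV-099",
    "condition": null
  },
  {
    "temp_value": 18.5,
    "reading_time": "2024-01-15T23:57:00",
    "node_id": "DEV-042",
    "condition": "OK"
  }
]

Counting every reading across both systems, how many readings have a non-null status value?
10

Schema mapping: "health" (sensor_array_1) = "condition" (sensor_array_2) = status

Non-null in sensor_array_1: 7
Non-null in sensor_array_2: 3

Total non-null: 7 + 3 = 10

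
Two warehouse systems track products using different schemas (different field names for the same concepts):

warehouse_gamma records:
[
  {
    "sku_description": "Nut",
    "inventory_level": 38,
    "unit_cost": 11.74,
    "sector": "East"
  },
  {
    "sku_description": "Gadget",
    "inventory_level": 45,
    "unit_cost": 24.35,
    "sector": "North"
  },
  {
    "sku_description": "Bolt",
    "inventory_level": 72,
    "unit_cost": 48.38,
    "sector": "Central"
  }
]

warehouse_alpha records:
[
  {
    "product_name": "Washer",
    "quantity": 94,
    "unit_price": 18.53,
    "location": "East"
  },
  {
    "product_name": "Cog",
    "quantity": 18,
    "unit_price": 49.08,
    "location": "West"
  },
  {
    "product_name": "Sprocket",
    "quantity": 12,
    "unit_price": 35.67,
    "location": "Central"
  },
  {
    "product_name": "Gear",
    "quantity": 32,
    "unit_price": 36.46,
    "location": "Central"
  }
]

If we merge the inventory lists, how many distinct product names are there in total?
7

Schema mapping: "sku_description" (warehouse_gamma) = "product_name" (warehouse_alpha) = product name

Products in warehouse_gamma: ['Bolt', 'Gadget', 'Nut']
Products in warehouse_alpha: ['Cog', 'Gear', 'Sprocket', 'Washer']

Union (unique products): ['Bolt', 'Cog', 'Gadget', 'Gear', 'Nut', 'Sprocket', 'Washer']
Count: 7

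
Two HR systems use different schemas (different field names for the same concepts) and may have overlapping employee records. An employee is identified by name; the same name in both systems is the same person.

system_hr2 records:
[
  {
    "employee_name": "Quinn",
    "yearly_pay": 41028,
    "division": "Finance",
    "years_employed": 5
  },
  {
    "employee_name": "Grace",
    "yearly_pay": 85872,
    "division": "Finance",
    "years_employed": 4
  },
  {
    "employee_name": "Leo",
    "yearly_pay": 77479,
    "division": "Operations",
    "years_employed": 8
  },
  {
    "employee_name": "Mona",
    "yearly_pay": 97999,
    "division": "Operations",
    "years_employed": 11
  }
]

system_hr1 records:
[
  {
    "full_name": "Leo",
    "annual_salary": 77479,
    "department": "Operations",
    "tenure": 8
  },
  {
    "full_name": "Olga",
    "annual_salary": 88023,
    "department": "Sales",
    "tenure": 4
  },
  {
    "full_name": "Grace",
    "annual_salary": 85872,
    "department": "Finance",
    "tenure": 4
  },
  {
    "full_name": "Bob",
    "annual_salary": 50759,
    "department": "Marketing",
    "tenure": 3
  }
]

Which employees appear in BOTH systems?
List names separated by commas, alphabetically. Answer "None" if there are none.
Grace, Leo

Schema mapping: "employee_name" (system_hr2) = "full_name" (system_hr1) = employee name

Names in system_hr2: ['Grace', 'Leo', 'Mona', 'Quinn']
Names in system_hr1: ['Bob', 'Grace', 'Leo', 'Olga']

Intersection: ['Grace', 'Leo']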